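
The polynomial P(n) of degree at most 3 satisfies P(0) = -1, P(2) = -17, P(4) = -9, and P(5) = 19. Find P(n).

P(n) = n^3 - 3n^2 - 6n - 1

Using the Lagrange interpolation formula with nodes 0, 2, 4, 5:
  L_0(n) = (n - 2)(n - 4)(n - 5) / -40
  L_1(n) = n(n - 4)(n - 5) / 12
  L_2(n) = n(n - 2)(n - 5) / -8
  L_3(n) = n(n - 2)(n - 4) / 15
Then P(n) = -1·L_0(n) - 17·L_1(n) - 9·L_2(n) + 19·L_3(n).
Expanding and collecting terms gives P(n) = n^3 - 3n^2 - 6n - 1.
Check: P(5) = 19. ✓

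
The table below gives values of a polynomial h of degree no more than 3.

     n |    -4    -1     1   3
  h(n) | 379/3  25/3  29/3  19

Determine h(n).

h(n) = -n^3 + 4n^2 + (5/3)n + 5

Using the Lagrange interpolation formula with nodes -4, -1, 1, 3:
  L_0(n) = (n + 1)(n - 1)(n - 3) / -105
  L_1(n) = (n + 4)(n - 1)(n - 3) / 24
  L_2(n) = (n + 4)(n + 1)(n - 3) / -20
  L_3(n) = (n + 4)(n + 1)(n - 1) / 56
Then h(n) = 379/3·L_0(n) + 25/3·L_1(n) + 29/3·L_2(n) + 19·L_3(n).
Expanding and collecting terms gives h(n) = -n³ + 4n² + (5/3)n + 5.
Check: h(3) = 19. ✓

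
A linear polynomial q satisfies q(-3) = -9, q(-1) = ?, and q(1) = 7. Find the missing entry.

The 2 known points determine the degree-1 polynomial uniquely.
Write q(s) = as + b. Substituting each data point gives a linear system:
  -3a + b = -9
  a + b = 7
Solving the system yields a = 4, b = 3.
So q(s) = 4s + 3.
Then q(-1) = -1.

-1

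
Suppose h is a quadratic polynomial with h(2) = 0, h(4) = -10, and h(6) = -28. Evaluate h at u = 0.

2

Forward differences of the values at u = 2, 4, 6:
  h  : 0  -10  -28
  Δ  : -10  -18
  Δ^2: -8
The second differences are constant, confirming degree 2.
Interpolating (Newton forward form) and evaluating at u = 0 gives h(0) = 2.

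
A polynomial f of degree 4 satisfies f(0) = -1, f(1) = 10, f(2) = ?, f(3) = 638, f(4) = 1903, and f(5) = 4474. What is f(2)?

The 5 known points determine the degree-4 polynomial uniquely.
Write f(s) = as^4 + bs^3 + cs^2 + ds + e. Substituting each data point gives a linear system:
  e = -1
  a + b + c + d + e = 10
  81a + 27b + 9c + 3d + e = 638
  256a + 64b + 16c + 4d + e = 1903
  625a + 125b + 25c + 5d + e = 4474
Solving the system yields a = 6, b = 6, c = -1, d = 0, e = -1.
So f(s) = 6s^4 + 6s^3 - s^2 - 1.
Then f(2) = 139.

139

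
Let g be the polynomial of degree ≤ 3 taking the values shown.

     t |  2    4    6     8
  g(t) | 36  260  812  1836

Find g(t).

g(t) = 3t^3 + 5t^2 - 2t - 4

Write g(t) = at^3 + bt^2 + ct + d. Substituting each data point gives a linear system:
  8a + 4b + 2c + d = 36
  64a + 16b + 4c + d = 260
  216a + 36b + 6c + d = 812
  512a + 64b + 8c + d = 1836
Solving the system yields a = 3, b = 5, c = -2, d = -4.
So g(t) = 3t^3 + 5t^2 - 2t - 4.
Check: g(4) = 260. ✓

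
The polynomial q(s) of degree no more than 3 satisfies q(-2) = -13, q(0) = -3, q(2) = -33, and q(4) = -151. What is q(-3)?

Write q(s) = as^3 + bs^2 + cs + d. Substituting each data point gives a linear system:
  -8a + 4b - 2c + d = -13
  d = -3
  8a + 4b + 2c + d = -33
  64a + 16b + 4c + d = -151
Solving the system yields a = -1, b = -5, c = -1, d = -3.
So q(s) = -s³ - 5s² - s - 3.
Then q(-3) = -18.

-18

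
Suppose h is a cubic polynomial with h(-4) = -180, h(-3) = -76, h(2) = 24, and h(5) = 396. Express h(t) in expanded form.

h(t) = 3t^3 + t^2 - 4

Write h(t) = at^3 + bt^2 + ct + d. Substituting each data point gives a linear system:
  -64a + 16b - 4c + d = -180
  -27a + 9b - 3c + d = -76
  8a + 4b + 2c + d = 24
  125a + 25b + 5c + d = 396
Solving the system yields a = 3, b = 1, c = 0, d = -4.
So h(t) = 3t^3 + t^2 - 4.
Check: h(-4) = -180. ✓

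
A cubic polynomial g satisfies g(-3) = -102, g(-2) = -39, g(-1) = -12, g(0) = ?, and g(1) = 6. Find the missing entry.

The 4 known points determine the degree-3 polynomial uniquely.
Write g(s) = as^3 + bs^2 + cs + d. Substituting each data point gives a linear system:
  -27a + 9b - 3c + d = -102
  -8a + 4b - 2c + d = -39
  -a + b - c + d = -12
  a + b + c + d = 6
Solving the system yields a = 3, b = 0, c = 6, d = -3.
So g(s) = 3s^3 + 6s - 3.
Then g(0) = -3.

-3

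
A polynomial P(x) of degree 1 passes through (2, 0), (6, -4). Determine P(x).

P(x) = -x + 2

Write P(x) = ax + b. Substituting each data point gives a linear system:
  2a + b = 0
  6a + b = -4
Solving the system yields a = -1, b = 2.
So P(x) = -x + 2.
Check: P(2) = 0. ✓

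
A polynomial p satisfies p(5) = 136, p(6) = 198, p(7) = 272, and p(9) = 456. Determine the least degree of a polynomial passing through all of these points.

Divided differences on the nodes 5, 6, 7, 9:
  order 0: 136  198  272  456
  order 1: 62  74  92
  order 2: 6  6
  order 3: 0
The order-2 divided differences are all 6 (nonzero) and every higher order vanishes, so the data lies on a polynomial of degree exactly 2.

2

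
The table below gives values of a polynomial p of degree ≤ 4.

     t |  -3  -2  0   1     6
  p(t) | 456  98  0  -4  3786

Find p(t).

p(t) = 4t^4 - 6t^3 - 3t^2 + t

Write p(t) = at^4 + bt^3 + ct^2 + dt + e. Substituting each data point gives a linear system:
  81a - 27b + 9c - 3d + e = 456
  16a - 8b + 4c - 2d + e = 98
  e = 0
  a + b + c + d + e = -4
  1296a + 216b + 36c + 6d + e = 3786
Solving the system yields a = 4, b = -6, c = -3, d = 1, e = 0.
So p(t) = 4t^4 - 6t^3 - 3t^2 + t.
Check: p(-2) = 98. ✓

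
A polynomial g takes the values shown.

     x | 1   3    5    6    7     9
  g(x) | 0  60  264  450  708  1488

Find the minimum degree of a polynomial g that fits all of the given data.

3

Divided differences on the nodes 1, 3, 5, 6, 7, 9:
  order 0: 0  60  264  450  708  1488
  order 1: 30  102  186  258  390
  order 2: 18  28  36  44
  order 3: 2  2  2
  order 4: 0  0
  order 5: 0
The order-3 divided differences are all 2 (nonzero) and every higher order vanishes, so the data lies on a polynomial of degree exactly 3.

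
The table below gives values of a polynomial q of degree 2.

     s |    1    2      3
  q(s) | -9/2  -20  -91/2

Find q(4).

-81

Using the Lagrange interpolation formula with nodes 1, 2, 3:
  L_0(s) = (s - 2)(s - 3) / 2
  L_1(s) = (s - 1)(s - 3) / -1
  L_2(s) = (s - 1)(s - 2) / 2
Then q(s) = -9/2·L_0(s) - 20·L_1(s) - 91/2·L_2(s).
Expanding and collecting terms gives q(s) = -5s² - (1/2)s + 1.
Evaluating at s = 4: q(4) = -81.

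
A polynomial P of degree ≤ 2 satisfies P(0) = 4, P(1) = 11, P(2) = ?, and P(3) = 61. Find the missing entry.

On equispaced nodes a degree-2 polynomial has vanishing third forward difference, so
  - P(0) + 3·P(1) - 3·P(2) + P(3) = 0.
Substituting the known values and solving for P(2):
  -3·P(2) = -90
  P(2) = 30.

30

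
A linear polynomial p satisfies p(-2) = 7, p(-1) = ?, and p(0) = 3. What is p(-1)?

5

The 2 known points determine the degree-1 polynomial uniquely.
Write p(n) = an + b. Substituting each data point gives a linear system:
  -2a + b = 7
  b = 3
Solving the system yields a = -2, b = 3.
So p(n) = -2n + 3.
Then p(-1) = 5.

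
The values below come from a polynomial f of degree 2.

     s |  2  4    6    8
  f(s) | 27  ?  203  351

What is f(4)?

On equispaced nodes a degree-2 polynomial has vanishing third forward difference, so
  - f(2) + 3·f(4) - 3·f(6) + f(8) = 0.
Substituting the known values and solving for f(4):
  3·f(4) = 285
  f(4) = 95.

95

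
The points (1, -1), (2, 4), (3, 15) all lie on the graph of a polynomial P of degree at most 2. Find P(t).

Write P(t) = at^2 + bt + c. Substituting each data point gives a linear system:
  a + b + c = -1
  4a + 2b + c = 4
  9a + 3b + c = 15
Solving the system yields a = 3, b = -4, c = 0.
So P(t) = 3t² - 4t.
Check: P(3) = 15. ✓

P(t) = 3t^2 - 4t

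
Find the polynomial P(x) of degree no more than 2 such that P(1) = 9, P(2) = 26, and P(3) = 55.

Write P(x) = ax^2 + bx + c. Substituting each data point gives a linear system:
  a + b + c = 9
  4a + 2b + c = 26
  9a + 3b + c = 55
Solving the system yields a = 6, b = -1, c = 4.
So P(x) = 6x² - x + 4.
Check: P(2) = 26. ✓

P(x) = 6x^2 - x + 4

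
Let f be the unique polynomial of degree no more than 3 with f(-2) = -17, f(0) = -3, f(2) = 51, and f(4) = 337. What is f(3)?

153

Write f(u) = au^3 + bu^2 + cu + d. Substituting each data point gives a linear system:
  -8a + 4b - 2c + d = -17
  d = -3
  8a + 4b + 2c + d = 51
  64a + 16b + 4c + d = 337
Solving the system yields a = 4, b = 5, c = 1, d = -3.
So f(u) = 4u^3 + 5u^2 + u - 3.
Then f(3) = 153.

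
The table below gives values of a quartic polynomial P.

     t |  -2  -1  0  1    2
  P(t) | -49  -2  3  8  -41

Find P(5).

-2492

Forward differences of the values at t = -2, -1, 0, 1, 2:
  P  : -49  -2  3  8  -41
  Δ  : 47  5  5  -49
  Δ^2: -42  0  -54
  Δ^3: 42  -54
  Δ^4: -96
The fourth differences are constant, confirming degree 4.
Interpolating (Newton forward form) and evaluating at t = 5 gives P(5) = -2492.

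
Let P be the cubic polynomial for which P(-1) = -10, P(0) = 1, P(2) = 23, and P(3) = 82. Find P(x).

Write P(x) = ax^3 + bx^2 + cx + d. Substituting each data point gives a linear system:
  -a + b - c + d = -10
  d = 1
  8a + 4b + 2c + d = 23
  27a + 9b + 3c + d = 82
Solving the system yields a = 4, b = -4, c = 3, d = 1.
So P(x) = 4x^3 - 4x^2 + 3x + 1.
Check: P(-1) = -10. ✓

P(x) = 4x^3 - 4x^2 + 3x + 1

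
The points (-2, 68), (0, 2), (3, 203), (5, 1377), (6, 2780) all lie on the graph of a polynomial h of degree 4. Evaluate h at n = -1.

15

Write h(n) = an^4 + bn^3 + cn^2 + dn + e. Substituting each data point gives a linear system:
  16a - 8b + 4c - 2d + e = 68
  e = 2
  81a + 27b + 9c + 3d + e = 203
  625a + 125b + 25c + 5d + e = 1377
  1296a + 216b + 36c + 6d + e = 2780
Solving the system yields a = 2, b = 0, c = 6, d = -5, e = 2.
So h(n) = 2n^4 + 6n^2 - 5n + 2.
Then h(-1) = 15.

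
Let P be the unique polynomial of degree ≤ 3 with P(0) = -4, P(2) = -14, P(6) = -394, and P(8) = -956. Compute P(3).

Write P(x) = ax^3 + bx^2 + cx + d. Substituting each data point gives a linear system:
  d = -4
  8a + 4b + 2c + d = -14
  216a + 36b + 6c + d = -394
  512a + 64b + 8c + d = -956
Solving the system yields a = -2, b = 1, c = 1, d = -4.
So P(x) = -2x³ + x² + x - 4.
Then P(3) = -46.

-46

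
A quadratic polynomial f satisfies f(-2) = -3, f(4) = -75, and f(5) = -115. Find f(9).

Using the Lagrange interpolation formula with nodes -2, 4, 5:
  L_0(s) = (s - 4)(s - 5) / 42
  L_1(s) = (s + 2)(s - 5) / -6
  L_2(s) = (s + 2)(s - 4) / 7
Then f(s) = -3·L_0(s) - 75·L_1(s) - 115·L_2(s).
Expanding and collecting terms gives f(s) = -4s^2 - 4s + 5.
Evaluating at s = 9: f(9) = -355.

-355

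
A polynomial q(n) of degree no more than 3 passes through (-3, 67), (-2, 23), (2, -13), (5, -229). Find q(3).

-47

Write q(n) = an^3 + bn^2 + cn + d. Substituting each data point gives a linear system:
  -27a + 9b - 3c + d = 67
  -8a + 4b - 2c + d = 23
  8a + 4b + 2c + d = -13
  125a + 25b + 5c + d = -229
Solving the system yields a = -2, b = 1, c = -1, d = 1.
So q(n) = -2n^3 + n^2 - n + 1.
Then q(3) = -47.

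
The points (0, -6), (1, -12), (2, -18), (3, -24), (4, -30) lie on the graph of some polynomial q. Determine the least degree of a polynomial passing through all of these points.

1

Forward differences of the values at t = 0, 1, 2, 3, 4:
  q  : -6  -12  -18  -24  -30
  Δ  : -6  -6  -6  -6
  Δ^2: 0  0  0
  Δ^3: 0  0
  Δ^4: 0
The first differences are constant (-6) and nonzero, while all higher differences vanish, so the minimal degree is 1.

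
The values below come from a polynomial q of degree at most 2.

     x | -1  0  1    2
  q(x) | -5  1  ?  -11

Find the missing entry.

On equispaced nodes a degree-2 polynomial has vanishing third forward difference, so
  - q(-1) + 3·q(0) - 3·q(1) + q(2) = 0.
Substituting the known values and solving for q(1):
  -3·q(1) = 3
  q(1) = -1.

-1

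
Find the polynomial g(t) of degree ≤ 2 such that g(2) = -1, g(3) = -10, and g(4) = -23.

g(t) = -2t^2 + t + 5

Using the Lagrange interpolation formula with nodes 2, 3, 4:
  L_0(t) = (t - 3)(t - 4) / 2
  L_1(t) = (t - 2)(t - 4) / -1
  L_2(t) = (t - 2)(t - 3) / 2
Then g(t) = -1·L_0(t) - 10·L_1(t) - 23·L_2(t).
Expanding and collecting terms gives g(t) = -2t² + t + 5.
Check: g(2) = -1. ✓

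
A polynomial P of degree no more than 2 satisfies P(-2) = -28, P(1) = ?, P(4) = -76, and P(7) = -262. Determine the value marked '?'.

On equispaced nodes a degree-2 polynomial has vanishing third forward difference, so
  - P(-2) + 3·P(1) - 3·P(4) + P(7) = 0.
Substituting the known values and solving for P(1):
  3·P(1) = 6
  P(1) = 2.

2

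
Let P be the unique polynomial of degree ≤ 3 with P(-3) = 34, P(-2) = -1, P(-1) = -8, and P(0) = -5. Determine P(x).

Write P(x) = ax^3 + bx^2 + cx + d. Substituting each data point gives a linear system:
  -27a + 9b - 3c + d = 34
  -8a + 4b - 2c + d = -1
  -a + b - c + d = -8
  d = -5
Solving the system yields a = -3, b = -4, c = 2, d = -5.
So P(x) = -3x^3 - 4x^2 + 2x - 5.
Check: P(0) = -5. ✓

P(x) = -3x^3 - 4x^2 + 2x - 5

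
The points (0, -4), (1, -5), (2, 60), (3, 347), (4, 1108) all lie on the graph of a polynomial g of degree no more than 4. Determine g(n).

g(n) = 4n^4 + 2n^3 - n^2 - 6n - 4

Write g(n) = an^4 + bn^3 + cn^2 + dn + e. Substituting each data point gives a linear system:
  e = -4
  a + b + c + d + e = -5
  16a + 8b + 4c + 2d + e = 60
  81a + 27b + 9c + 3d + e = 347
  256a + 64b + 16c + 4d + e = 1108
Solving the system yields a = 4, b = 2, c = -1, d = -6, e = -4.
So g(n) = 4n⁴ + 2n³ - n² - 6n - 4.
Check: g(3) = 347. ✓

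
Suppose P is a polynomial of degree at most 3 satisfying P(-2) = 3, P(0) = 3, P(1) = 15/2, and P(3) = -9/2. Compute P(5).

-169/2

Using the Lagrange interpolation formula with nodes -2, 0, 1, 3:
  L_0(u) = u(u - 1)(u - 3) / -30
  L_1(u) = (u + 2)(u - 1)(u - 3) / 6
  L_2(u) = (u + 2)u(u - 3) / -6
  L_3(u) = (u + 2)u(u - 1) / 30
Then P(u) = 3·L_0(u) + 3·L_1(u) + 15/2·L_2(u) - 9/2·L_3(u).
Expanding and collecting terms gives P(u) = -u^3 + (1/2)u^2 + 5u + 3.
Evaluating at u = 5: P(5) = -169/2.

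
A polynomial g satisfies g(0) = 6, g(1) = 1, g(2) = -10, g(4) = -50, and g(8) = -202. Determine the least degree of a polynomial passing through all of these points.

2

Divided differences on the nodes 0, 1, 2, 4, 8:
  order 0: 6  1  -10  -50  -202
  order 1: -5  -11  -20  -38
  order 2: -3  -3  -3
  order 3: 0  0
  order 4: 0
The order-2 divided differences are all -3 (nonzero) and every higher order vanishes, so the data lies on a polynomial of degree exactly 2.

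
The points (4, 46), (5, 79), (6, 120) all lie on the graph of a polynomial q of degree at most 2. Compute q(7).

Using the Lagrange interpolation formula with nodes 4, 5, 6:
  L_0(u) = (u - 5)(u - 6) / 2
  L_1(u) = (u - 4)(u - 6) / -1
  L_2(u) = (u - 4)(u - 5) / 2
Then q(u) = 46·L_0(u) + 79·L_1(u) + 120·L_2(u).
Expanding and collecting terms gives q(u) = 4u^2 - 3u - 6.
Evaluating at u = 7: q(7) = 169.

169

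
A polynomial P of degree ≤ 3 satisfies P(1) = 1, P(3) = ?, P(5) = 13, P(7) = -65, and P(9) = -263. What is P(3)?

The 4 known points determine the degree-3 polynomial uniquely.
Write P(t) = at^3 + bt^2 + ct + d. Substituting each data point gives a linear system:
  a + b + c + d = 1
  125a + 25b + 5c + d = 13
  343a + 49b + 7c + d = -65
  729a + 81b + 9c + d = -263
Solving the system yields a = -1, b = 6, c = -2, d = -2.
So P(t) = -t^3 + 6t^2 - 2t - 2.
Then P(3) = 19.

19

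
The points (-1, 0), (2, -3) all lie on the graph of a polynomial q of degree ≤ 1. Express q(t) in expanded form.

Using the Lagrange interpolation formula with nodes -1, 2:
  L_0(t) = (t - 2) / -3
  L_1(t) = (t + 1) / 3
Then q(t) = 0·L_0(t) - 3·L_1(t).
Expanding and collecting terms gives q(t) = -t - 1.
Check: q(-1) = 0. ✓

q(t) = -t - 1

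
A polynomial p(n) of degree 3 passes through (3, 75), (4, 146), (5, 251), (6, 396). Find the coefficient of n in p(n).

Write p(n) = an^3 + bn^2 + cn + d. Substituting each data point gives a linear system:
  27a + 9b + 3c + d = 75
  64a + 16b + 4c + d = 146
  125a + 25b + 5c + d = 251
  216a + 36b + 6c + d = 396
Solving the system yields a = 1, b = 5, c = -1, d = 6.
So p(n) = n^3 + 5n^2 - n + 6.
The coefficient of n is -1.

-1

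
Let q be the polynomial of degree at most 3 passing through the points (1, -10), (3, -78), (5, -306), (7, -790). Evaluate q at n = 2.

-30

Forward differences of the values at n = 1, 3, 5, 7:
  q  : -10  -78  -306  -790
  Δ  : -68  -228  -484
  Δ^2: -160  -256
  Δ^3: -96
The third differences are constant, confirming degree 3.
Interpolating (Newton forward form) and evaluating at n = 2 gives q(2) = -30.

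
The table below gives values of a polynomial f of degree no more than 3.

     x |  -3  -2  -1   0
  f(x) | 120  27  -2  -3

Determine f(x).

f(x) = -6x^3 - 4x^2 + x - 3

Write f(x) = ax^3 + bx^2 + cx + d. Substituting each data point gives a linear system:
  -27a + 9b - 3c + d = 120
  -8a + 4b - 2c + d = 27
  -a + b - c + d = -2
  d = -3
Solving the system yields a = -6, b = -4, c = 1, d = -3.
So f(x) = -6x^3 - 4x^2 + x - 3.
Check: f(-2) = 27. ✓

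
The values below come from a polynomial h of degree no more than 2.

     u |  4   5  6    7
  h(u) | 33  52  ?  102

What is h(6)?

The 3 known points determine the degree-2 polynomial uniquely.
Write h(u) = au^2 + bu + c. Substituting each data point gives a linear system:
  16a + 4b + c = 33
  25a + 5b + c = 52
  49a + 7b + c = 102
Solving the system yields a = 2, b = 1, c = -3.
So h(u) = 2u^2 + u - 3.
Then h(6) = 75.

75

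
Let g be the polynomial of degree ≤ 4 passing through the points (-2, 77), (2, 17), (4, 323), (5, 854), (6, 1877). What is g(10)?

16409

Using the Lagrange interpolation formula with nodes -2, 2, 4, 5, 6:
  L_0(x) = (x - 2)(x - 4)(x - 5)(x - 6) / 1344
  L_1(x) = (x + 2)(x - 4)(x - 5)(x - 6) / -96
  L_2(x) = (x + 2)(x - 2)(x - 5)(x - 6) / 24
  L_3(x) = (x + 2)(x - 2)(x - 4)(x - 6) / -21
  L_4(x) = (x + 2)(x - 2)(x - 4)(x - 5) / 64
Then g(x) = 77·L_0(x) + 17·L_1(x) + 323·L_2(x) + 854·L_3(x) + 1877·L_4(x).
Expanding and collecting terms gives g(x) = 2x⁴ - 4x³ + 4x² + x - 1.
Evaluating at x = 10: g(10) = 16409.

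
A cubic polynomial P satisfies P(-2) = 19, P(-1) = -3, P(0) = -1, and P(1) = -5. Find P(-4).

Write P(n) = an^3 + bn^2 + cn + d. Substituting each data point gives a linear system:
  -8a + 4b - 2c + d = 19
  -a + b - c + d = -3
  d = -1
  a + b + c + d = -5
Solving the system yields a = -5, b = -3, c = 4, d = -1.
So P(n) = -5n^3 - 3n^2 + 4n - 1.
Then P(-4) = 255.

255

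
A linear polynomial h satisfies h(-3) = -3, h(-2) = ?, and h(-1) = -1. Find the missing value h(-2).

The 2 known points determine the degree-1 polynomial uniquely.
Write h(s) = as + b. Substituting each data point gives a linear system:
  -3a + b = -3
  -a + b = -1
Solving the system yields a = 1, b = 0.
So h(s) = s.
Then h(-2) = -2.

-2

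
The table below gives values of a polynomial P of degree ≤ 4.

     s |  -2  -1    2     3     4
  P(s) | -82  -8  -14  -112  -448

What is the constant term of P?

-4

Write P(s) = as^4 + bs^3 + cs^2 + ds + e. Substituting each data point gives a linear system:
  16a - 8b + 4c - 2d + e = -82
  a - b + c - d + e = -8
  16a + 8b + 4c + 2d + e = -14
  81a + 27b + 9c + 3d + e = -112
  256a + 64b + 16c + 4d + e = -448
Solving the system yields a = -3, b = 5, c = 1, d = -3, e = -4.
So P(s) = -3s⁴ + 5s³ + s² - 3s - 4.
The constant term is -4.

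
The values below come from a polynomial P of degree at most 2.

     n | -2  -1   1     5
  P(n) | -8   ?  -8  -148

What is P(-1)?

The 3 known points determine the degree-2 polynomial uniquely.
Write P(n) = an^2 + bn + c. Substituting each data point gives a linear system:
  4a - 2b + c = -8
  a + b + c = -8
  25a + 5b + c = -148
Solving the system yields a = -5, b = -5, c = 2.
So P(n) = -5n² - 5n + 2.
Then P(-1) = 2.

2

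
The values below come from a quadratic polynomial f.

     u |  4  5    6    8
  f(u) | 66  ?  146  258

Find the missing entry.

The 3 known points determine the degree-2 polynomial uniquely.
Write f(u) = au^2 + bu + c. Substituting each data point gives a linear system:
  16a + 4b + c = 66
  36a + 6b + c = 146
  64a + 8b + c = 258
Solving the system yields a = 4, b = 0, c = 2.
So f(u) = 4u^2 + 2.
Then f(5) = 102.

102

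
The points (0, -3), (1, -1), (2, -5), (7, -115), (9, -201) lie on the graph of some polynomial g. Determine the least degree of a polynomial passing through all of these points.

Divided differences on the nodes 0, 1, 2, 7, 9:
  order 0: -3  -1  -5  -115  -201
  order 1: 2  -4  -22  -43
  order 2: -3  -3  -3
  order 3: 0  0
  order 4: 0
The order-2 divided differences are all -3 (nonzero) and every higher order vanishes, so the data lies on a polynomial of degree exactly 2.

2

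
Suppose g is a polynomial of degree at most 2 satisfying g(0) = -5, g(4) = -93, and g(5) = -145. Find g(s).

g(s) = -6s^2 + 2s - 5

Write g(s) = as^2 + bs + c. Substituting each data point gives a linear system:
  c = -5
  16a + 4b + c = -93
  25a + 5b + c = -145
Solving the system yields a = -6, b = 2, c = -5.
So g(s) = -6s² + 2s - 5.
Check: g(4) = -93. ✓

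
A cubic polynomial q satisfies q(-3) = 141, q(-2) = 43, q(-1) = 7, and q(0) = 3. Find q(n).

Write q(n) = an^3 + bn^2 + cn + d. Substituting each data point gives a linear system:
  -27a + 9b - 3c + d = 141
  -8a + 4b - 2c + d = 43
  -a + b - c + d = 7
  d = 3
Solving the system yields a = -5, b = 1, c = 2, d = 3.
So q(n) = -5n^3 + n^2 + 2n + 3.
Check: q(-2) = 43. ✓

q(n) = -5n^3 + n^2 + 2n + 3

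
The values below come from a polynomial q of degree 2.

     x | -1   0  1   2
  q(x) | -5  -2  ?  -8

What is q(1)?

-3

The 3 known points determine the degree-2 polynomial uniquely.
Write q(x) = ax^2 + bx + c. Substituting each data point gives a linear system:
  a - b + c = -5
  c = -2
  4a + 2b + c = -8
Solving the system yields a = -2, b = 1, c = -2.
So q(x) = -2x² + x - 2.
Then q(1) = -3.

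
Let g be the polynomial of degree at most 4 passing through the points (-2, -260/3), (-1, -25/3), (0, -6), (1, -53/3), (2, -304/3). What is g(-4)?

Write g(u) = au^4 + bu^3 + cu^2 + du + e. Substituting each data point gives a linear system:
  16a - 8b + 4c - 2d + e = -260/3
  a - b + c - d + e = -25/3
  e = -6
  a + b + c + d + e = -53/3
  16a + 8b + 4c + 2d + e = -304/3
Solving the system yields a = -5, b = 1/3, c = -2, d = -5, e = -6.
So g(u) = -5u^4 + (1/3)u^3 - 2u^2 - 5u - 6.
Then g(-4) = -3958/3.

-3958/3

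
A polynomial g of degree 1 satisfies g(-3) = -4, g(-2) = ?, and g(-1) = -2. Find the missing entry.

The 2 known points determine the degree-1 polynomial uniquely.
Write g(t) = at + b. Substituting each data point gives a linear system:
  -3a + b = -4
  -a + b = -2
Solving the system yields a = 1, b = -1.
So g(t) = t - 1.
Then g(-2) = -3.

-3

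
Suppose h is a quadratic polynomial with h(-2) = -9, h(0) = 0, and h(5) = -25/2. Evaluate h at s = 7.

Using the Lagrange interpolation formula with nodes -2, 0, 5:
  L_0(s) = s(s - 5) / 14
  L_1(s) = (s + 2)(s - 5) / -10
  L_2(s) = (s + 2)s / 35
Then h(s) = -9·L_0(s) + 0·L_1(s) - 25/2·L_2(s).
Expanding and collecting terms gives h(s) = -s² + (5/2)s.
Evaluating at s = 7: h(7) = -63/2.

-63/2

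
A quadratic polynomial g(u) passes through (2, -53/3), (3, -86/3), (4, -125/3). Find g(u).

Write g(u) = au^2 + bu + c. Substituting each data point gives a linear system:
  4a + 2b + c = -53/3
  9a + 3b + c = -86/3
  16a + 4b + c = -125/3
Solving the system yields a = -1, b = -6, c = -5/3.
So g(u) = -u^2 - 6u - 5/3.
Check: g(4) = -125/3. ✓

g(u) = -u^2 - 6u - 5/3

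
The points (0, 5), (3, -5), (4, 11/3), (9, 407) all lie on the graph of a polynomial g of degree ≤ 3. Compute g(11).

2545/3

Write g(u) = au^3 + bu^2 + cu + d. Substituting each data point gives a linear system:
  d = 5
  27a + 9b + 3c + d = -5
  64a + 16b + 4c + d = 11/3
  729a + 81b + 9c + d = 407
Solving the system yields a = 1, b = -4, c = -1/3, d = 5.
So g(u) = u^3 - 4u^2 - (1/3)u + 5.
Then g(11) = 2545/3.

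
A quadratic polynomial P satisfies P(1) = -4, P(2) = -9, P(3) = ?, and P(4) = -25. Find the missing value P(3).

-16

The 3 known points determine the degree-2 polynomial uniquely.
Write P(u) = au^2 + bu + c. Substituting each data point gives a linear system:
  a + b + c = -4
  4a + 2b + c = -9
  16a + 4b + c = -25
Solving the system yields a = -1, b = -2, c = -1.
So P(u) = -u^2 - 2u - 1.
Then P(3) = -16.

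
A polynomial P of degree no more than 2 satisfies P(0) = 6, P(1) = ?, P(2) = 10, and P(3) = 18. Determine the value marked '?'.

6

On equispaced nodes a degree-2 polynomial has vanishing third forward difference, so
  - P(0) + 3·P(1) - 3·P(2) + P(3) = 0.
Substituting the known values and solving for P(1):
  3·P(1) = 18
  P(1) = 6.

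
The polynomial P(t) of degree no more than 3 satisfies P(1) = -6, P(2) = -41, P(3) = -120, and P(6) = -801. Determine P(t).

P(t) = -3t^3 - 4t^2 - 2t + 3

Write P(t) = at^3 + bt^2 + ct + d. Substituting each data point gives a linear system:
  a + b + c + d = -6
  8a + 4b + 2c + d = -41
  27a + 9b + 3c + d = -120
  216a + 36b + 6c + d = -801
Solving the system yields a = -3, b = -4, c = -2, d = 3.
So P(t) = -3t³ - 4t² - 2t + 3.
Check: P(2) = -41. ✓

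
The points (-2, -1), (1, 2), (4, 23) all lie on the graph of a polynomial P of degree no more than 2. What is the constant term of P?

Write P(s) = as^2 + bs + c. Substituting each data point gives a linear system:
  4a - 2b + c = -1
  a + b + c = 2
  16a + 4b + c = 23
Solving the system yields a = 1, b = 2, c = -1.
So P(s) = s^2 + 2s - 1.
The constant term is -1.

-1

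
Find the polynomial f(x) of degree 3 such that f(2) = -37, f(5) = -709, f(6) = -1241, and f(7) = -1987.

f(x) = -6x^3 + x^2 + 3x + 1

Using the Lagrange interpolation formula with nodes 2, 5, 6, 7:
  L_0(x) = (x - 5)(x - 6)(x - 7) / -60
  L_1(x) = (x - 2)(x - 6)(x - 7) / 6
  L_2(x) = (x - 2)(x - 5)(x - 7) / -4
  L_3(x) = (x - 2)(x - 5)(x - 6) / 10
Then f(x) = -37·L_0(x) - 709·L_1(x) - 1241·L_2(x) - 1987·L_3(x).
Expanding and collecting terms gives f(x) = -6x^3 + x^2 + 3x + 1.
Check: f(5) = -709. ✓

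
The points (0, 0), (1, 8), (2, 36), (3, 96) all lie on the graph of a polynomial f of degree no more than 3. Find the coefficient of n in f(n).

2

Write f(n) = an^3 + bn^2 + cn + d. Substituting each data point gives a linear system:
  d = 0
  a + b + c + d = 8
  8a + 4b + 2c + d = 36
  27a + 9b + 3c + d = 96
Solving the system yields a = 2, b = 4, c = 2, d = 0.
So f(n) = 2n^3 + 4n^2 + 2n.
The coefficient of n is 2.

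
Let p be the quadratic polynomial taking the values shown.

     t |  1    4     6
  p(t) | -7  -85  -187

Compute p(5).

Write p(t) = at^2 + bt + c. Substituting each data point gives a linear system:
  a + b + c = -7
  16a + 4b + c = -85
  36a + 6b + c = -187
Solving the system yields a = -5, b = -1, c = -1.
So p(t) = -5t^2 - t - 1.
Then p(5) = -131.

-131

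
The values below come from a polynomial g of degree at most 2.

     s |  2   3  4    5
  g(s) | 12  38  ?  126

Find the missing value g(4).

On equispaced nodes a degree-2 polynomial has vanishing third forward difference, so
  - g(2) + 3·g(3) - 3·g(4) + g(5) = 0.
Substituting the known values and solving for g(4):
  -3·g(4) = -228
  g(4) = 76.

76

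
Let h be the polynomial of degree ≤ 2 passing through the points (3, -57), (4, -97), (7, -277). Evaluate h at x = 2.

Write h(x) = ax^2 + bx + c. Substituting each data point gives a linear system:
  9a + 3b + c = -57
  16a + 4b + c = -97
  49a + 7b + c = -277
Solving the system yields a = -5, b = -5, c = 3.
So h(x) = -5x² - 5x + 3.
Then h(2) = -27.

-27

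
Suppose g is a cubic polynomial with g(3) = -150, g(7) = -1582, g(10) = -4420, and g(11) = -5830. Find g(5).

-610

Using the Lagrange interpolation formula with nodes 3, 7, 10, 11:
  L_0(u) = (u - 7)(u - 10)(u - 11) / -224
  L_1(u) = (u - 3)(u - 10)(u - 11) / 48
  L_2(u) = (u - 3)(u - 7)(u - 11) / -21
  L_3(u) = (u - 3)(u - 7)(u - 10) / 32
Then g(u) = -150·L_0(u) - 1582·L_1(u) - 4420·L_2(u) - 5830·L_3(u).
Expanding and collecting terms gives g(u) = -4u^3 - 4u^2 - 2u.
Evaluating at u = 5: g(5) = -610.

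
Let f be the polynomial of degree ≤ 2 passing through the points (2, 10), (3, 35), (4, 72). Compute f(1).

-3

Using the Lagrange interpolation formula with nodes 2, 3, 4:
  L_0(n) = (n - 3)(n - 4) / 2
  L_1(n) = (n - 2)(n - 4) / -1
  L_2(n) = (n - 2)(n - 3) / 2
Then f(n) = 10·L_0(n) + 35·L_1(n) + 72·L_2(n).
Expanding and collecting terms gives f(n) = 6n^2 - 5n - 4.
Evaluating at n = 1: f(1) = -3.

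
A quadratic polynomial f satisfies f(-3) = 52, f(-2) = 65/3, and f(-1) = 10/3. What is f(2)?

61/3

Write f(x) = ax^2 + bx + c. Substituting each data point gives a linear system:
  9a - 3b + c = 52
  4a - 2b + c = 65/3
  a - b + c = 10/3
Solving the system yields a = 6, b = -1/3, c = -3.
So f(x) = 6x^2 - (1/3)x - 3.
Then f(2) = 61/3.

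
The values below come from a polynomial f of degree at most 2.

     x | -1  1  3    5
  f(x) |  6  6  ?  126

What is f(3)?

The 3 known points determine the degree-2 polynomial uniquely.
Write f(x) = ax^2 + bx + c. Substituting each data point gives a linear system:
  a - b + c = 6
  a + b + c = 6
  25a + 5b + c = 126
Solving the system yields a = 5, b = 0, c = 1.
So f(x) = 5x^2 + 1.
Then f(3) = 46.

46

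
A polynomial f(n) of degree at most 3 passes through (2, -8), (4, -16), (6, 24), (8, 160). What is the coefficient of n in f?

4

Write f(n) = an^3 + bn^2 + cn + d. Substituting each data point gives a linear system:
  8a + 4b + 2c + d = -8
  64a + 16b + 4c + d = -16
  216a + 36b + 6c + d = 24
  512a + 64b + 8c + d = 160
Solving the system yields a = 1, b = -6, c = 4, d = 0.
So f(n) = n^3 - 6n^2 + 4n.
The coefficient of n is 4.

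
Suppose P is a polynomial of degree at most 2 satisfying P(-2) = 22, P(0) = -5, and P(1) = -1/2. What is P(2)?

Using the Lagrange interpolation formula with nodes -2, 0, 1:
  L_0(u) = u(u - 1) / 6
  L_1(u) = (u + 2)(u - 1) / -2
  L_2(u) = (u + 2)u / 3
Then P(u) = 22·L_0(u) - 5·L_1(u) - 1/2·L_2(u).
Expanding and collecting terms gives P(u) = 6u^2 - (3/2)u - 5.
Evaluating at u = 2: P(2) = 16.

16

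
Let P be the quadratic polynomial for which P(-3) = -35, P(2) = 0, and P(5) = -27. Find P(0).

-2

Using the Lagrange interpolation formula with nodes -3, 2, 5:
  L_0(n) = (n - 2)(n - 5) / 40
  L_1(n) = (n + 3)(n - 5) / -15
  L_2(n) = (n + 3)(n - 2) / 24
Then P(n) = -35·L_0(n) + 0·L_1(n) - 27·L_2(n).
Expanding and collecting terms gives P(n) = -2n^2 + 5n - 2.
Evaluating at n = 0: P(0) = -2.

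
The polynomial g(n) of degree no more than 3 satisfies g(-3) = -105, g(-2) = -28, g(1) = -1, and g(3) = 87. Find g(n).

Using the Lagrange interpolation formula with nodes -3, -2, 1, 3:
  L_0(n) = (n + 2)(n - 1)(n - 3) / -24
  L_1(n) = (n + 3)(n - 1)(n - 3) / 15
  L_2(n) = (n + 3)(n + 2)(n - 3) / -24
  L_3(n) = (n + 3)(n + 2)(n - 1) / 60
Then g(n) = -105·L_0(n) - 28·L_1(n) - 1·L_2(n) + 87·L_3(n).
Expanding and collecting terms gives g(n) = 4n³ - n² - 4n.
Check: g(3) = 87. ✓

g(n) = 4n^3 - n^2 - 4n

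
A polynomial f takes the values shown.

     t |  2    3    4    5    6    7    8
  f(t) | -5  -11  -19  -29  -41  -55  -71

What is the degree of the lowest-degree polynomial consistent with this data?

2

Forward differences of the values at t = 2, 3, 4, 5, 6, 7, 8:
  f  : -5  -11  -19  -29  -41  -55  -71
  Δ  : -6  -8  -10  -12  -14  -16
  Δ^2: -2  -2  -2  -2  -2
  Δ^3: 0  0  0  0
  Δ^4: 0  0  0
  Δ^5: 0  0
  Δ^6: 0
The second differences are constant (-2) and nonzero, while all higher differences vanish, so the minimal degree is 2.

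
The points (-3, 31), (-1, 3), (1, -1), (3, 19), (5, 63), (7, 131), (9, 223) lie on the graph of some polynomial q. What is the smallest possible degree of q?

Forward differences of the values at t = -3, -1, 1, 3, 5, 7, 9:
  q  : 31  3  -1  19  63  131  223
  Δ  : -28  -4  20  44  68  92
  Δ^2: 24  24  24  24  24
  Δ^3: 0  0  0  0
  Δ^4: 0  0  0
  Δ^5: 0  0
  Δ^6: 0
The second differences are constant (24) and nonzero, while all higher differences vanish, so the minimal degree is 2.

2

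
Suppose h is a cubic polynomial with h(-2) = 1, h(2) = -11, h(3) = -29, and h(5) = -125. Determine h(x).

h(x) = -x^3 + x - 5

Write h(x) = ax^3 + bx^2 + cx + d. Substituting each data point gives a linear system:
  -8a + 4b - 2c + d = 1
  8a + 4b + 2c + d = -11
  27a + 9b + 3c + d = -29
  125a + 25b + 5c + d = -125
Solving the system yields a = -1, b = 0, c = 1, d = -5.
So h(x) = -x^3 + x - 5.
Check: h(2) = -11. ✓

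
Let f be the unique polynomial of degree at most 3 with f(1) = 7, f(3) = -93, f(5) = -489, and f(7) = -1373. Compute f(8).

Write f(t) = at^3 + bt^2 + ct + d. Substituting each data point gives a linear system:
  a + b + c + d = 7
  27a + 9b + 3c + d = -93
  125a + 25b + 5c + d = -489
  343a + 49b + 7c + d = -1373
Solving the system yields a = -4, b = -1, c = 6, d = 6.
So f(t) = -4t^3 - t^2 + 6t + 6.
Then f(8) = -2058.

-2058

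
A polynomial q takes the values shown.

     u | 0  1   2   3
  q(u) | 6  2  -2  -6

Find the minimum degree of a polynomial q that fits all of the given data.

1

Forward differences of the values at u = 0, 1, 2, 3:
  q  : 6  2  -2  -6
  Δ  : -4  -4  -4
  Δ^2: 0  0
  Δ^3: 0
The first differences are constant (-4) and nonzero, while all higher differences vanish, so the minimal degree is 1.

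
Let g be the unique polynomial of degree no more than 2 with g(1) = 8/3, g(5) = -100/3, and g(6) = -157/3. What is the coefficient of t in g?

Write g(t) = at^2 + bt + c. Substituting each data point gives a linear system:
  a + b + c = 8/3
  25a + 5b + c = -100/3
  36a + 6b + c = -157/3
Solving the system yields a = -2, b = 3, c = 5/3.
So g(t) = -2t^2 + 3t + 5/3.
The coefficient of t is 3.

3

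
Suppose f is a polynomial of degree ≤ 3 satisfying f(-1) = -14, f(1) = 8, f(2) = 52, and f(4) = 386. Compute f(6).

Write f(u) = au^3 + bu^2 + cu + d. Substituting each data point gives a linear system:
  -a + b - c + d = -14
  a + b + c + d = 8
  8a + 4b + 2c + d = 52
  64a + 16b + 4c + d = 386
Solving the system yields a = 6, b = -1, c = 5, d = -2.
So f(u) = 6u^3 - u^2 + 5u - 2.
Then f(6) = 1288.

1288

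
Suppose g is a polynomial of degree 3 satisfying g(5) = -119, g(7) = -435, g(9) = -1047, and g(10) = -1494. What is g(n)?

g(n) = -2n^3 + 5n^2 + 6

Write g(n) = an^3 + bn^2 + cn + d. Substituting each data point gives a linear system:
  125a + 25b + 5c + d = -119
  343a + 49b + 7c + d = -435
  729a + 81b + 9c + d = -1047
  1000a + 100b + 10c + d = -1494
Solving the system yields a = -2, b = 5, c = 0, d = 6.
So g(n) = -2n^3 + 5n^2 + 6.
Check: g(5) = -119. ✓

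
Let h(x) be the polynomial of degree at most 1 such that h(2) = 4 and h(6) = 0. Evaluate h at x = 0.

Using the Lagrange interpolation formula with nodes 2, 6:
  L_0(x) = (x - 6) / -4
  L_1(x) = (x - 2) / 4
Then h(x) = 4·L_0(x) + 0·L_1(x).
Expanding and collecting terms gives h(x) = -x + 6.
Evaluating at x = 0: h(0) = 6.

6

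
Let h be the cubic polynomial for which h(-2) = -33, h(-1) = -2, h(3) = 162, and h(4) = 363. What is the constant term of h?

3

Write h(s) = as^3 + bs^2 + cs + d. Substituting each data point gives a linear system:
  -8a + 4b - 2c + d = -33
  -a + b - c + d = -2
  27a + 9b + 3c + d = 162
  64a + 16b + 4c + d = 363
Solving the system yields a = 5, b = 2, c = 2, d = 3.
So h(s) = 5s³ + 2s² + 2s + 3.
The constant term is 3.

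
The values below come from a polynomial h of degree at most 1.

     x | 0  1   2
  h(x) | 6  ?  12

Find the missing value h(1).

9

On equispaced nodes a degree-1 polynomial has vanishing second forward difference, so
  h(0) - 2·h(1) + h(2) = 0.
Substituting the known values and solving for h(1):
  -2·h(1) = -18
  h(1) = 9.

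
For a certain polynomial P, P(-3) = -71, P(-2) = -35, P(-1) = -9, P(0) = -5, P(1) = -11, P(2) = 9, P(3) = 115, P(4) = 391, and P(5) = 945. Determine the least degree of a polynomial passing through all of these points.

4

Forward differences of the values at s = -3, -2, -1, 0, 1, 2, 3, 4, 5:
  P  : -71  -35  -9  -5  -11  9  115  391  945
  Δ  : 36  26  4  -6  20  106  276  554
  Δ^2: -10  -22  -10  26  86  170  278
  Δ^3: -12  12  36  60  84  108
  Δ^4: 24  24  24  24  24
  Δ^5: 0  0  0  0
  Δ^6: 0  0  0
  Δ^7: 0  0
  Δ^8: 0
The fourth differences are constant (24) and nonzero, while all higher differences vanish, so the minimal degree is 4.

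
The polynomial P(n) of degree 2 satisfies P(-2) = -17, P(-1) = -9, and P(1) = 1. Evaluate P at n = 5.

-3

Using the Lagrange interpolation formula with nodes -2, -1, 1:
  L_0(n) = (n + 1)(n - 1) / 3
  L_1(n) = (n + 2)(n - 1) / -2
  L_2(n) = (n + 2)(n + 1) / 6
Then P(n) = -17·L_0(n) - 9·L_1(n) + 1·L_2(n).
Expanding and collecting terms gives P(n) = -n² + 5n - 3.
Evaluating at n = 5: P(5) = -3.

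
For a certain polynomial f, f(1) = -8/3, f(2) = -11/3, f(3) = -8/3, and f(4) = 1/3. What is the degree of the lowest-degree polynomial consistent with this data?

2

Forward differences of the values at x = 1, 2, 3, 4:
  f  : -8/3  -11/3  -8/3  1/3
  Δ  : -1  1  3
  Δ^2: 2  2
  Δ^3: 0
The second differences are constant (2) and nonzero, while all higher differences vanish, so the minimal degree is 2.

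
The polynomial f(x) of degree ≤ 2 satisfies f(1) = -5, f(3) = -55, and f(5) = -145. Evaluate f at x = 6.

-205

Forward differences of the values at x = 1, 3, 5:
  f  : -5  -55  -145
  Δ  : -50  -90
  Δ^2: -40
The second differences are constant, confirming degree 2.
Interpolating (Newton forward form) and evaluating at x = 6 gives f(6) = -205.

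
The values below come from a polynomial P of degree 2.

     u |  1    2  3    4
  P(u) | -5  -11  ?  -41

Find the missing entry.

-23

On equispaced nodes a degree-2 polynomial has vanishing third forward difference, so
  - P(1) + 3·P(2) - 3·P(3) + P(4) = 0.
Substituting the known values and solving for P(3):
  -3·P(3) = 69
  P(3) = -23.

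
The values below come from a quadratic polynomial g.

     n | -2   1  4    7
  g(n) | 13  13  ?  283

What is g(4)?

The 3 known points determine the degree-2 polynomial uniquely.
Write g(n) = an^2 + bn + c. Substituting each data point gives a linear system:
  4a - 2b + c = 13
  a + b + c = 13
  49a + 7b + c = 283
Solving the system yields a = 5, b = 5, c = 3.
So g(n) = 5n^2 + 5n + 3.
Then g(4) = 103.

103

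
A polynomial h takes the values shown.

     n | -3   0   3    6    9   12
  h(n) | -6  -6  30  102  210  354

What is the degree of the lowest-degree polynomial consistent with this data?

2

Forward differences of the values at n = -3, 0, 3, 6, 9, 12:
  h  : -6  -6  30  102  210  354
  Δ  : 0  36  72  108  144
  Δ^2: 36  36  36  36
  Δ^3: 0  0  0
  Δ^4: 0  0
  Δ^5: 0
The second differences are constant (36) and nonzero, while all higher differences vanish, so the minimal degree is 2.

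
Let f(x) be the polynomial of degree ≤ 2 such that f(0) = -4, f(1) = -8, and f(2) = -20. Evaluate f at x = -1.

-8

Forward differences of the values at x = 0, 1, 2:
  f  : -4  -8  -20
  Δ  : -4  -12
  Δ^2: -8
The second differences are constant, confirming degree 2.
Interpolating (Newton forward form) and evaluating at x = -1 gives f(-1) = -8.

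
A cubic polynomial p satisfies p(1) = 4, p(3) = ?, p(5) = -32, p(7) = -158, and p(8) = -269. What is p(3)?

The 4 known points determine the degree-3 polynomial uniquely.
Write p(t) = at^3 + bt^2 + ct + d. Substituting each data point gives a linear system:
  a + b + c + d = 4
  125a + 25b + 5c + d = -32
  343a + 49b + 7c + d = -158
  512a + 64b + 8c + d = -269
Solving the system yields a = -1, b = 4, c = -2, d = 3.
So p(t) = -t^3 + 4t^2 - 2t + 3.
Then p(3) = 6.

6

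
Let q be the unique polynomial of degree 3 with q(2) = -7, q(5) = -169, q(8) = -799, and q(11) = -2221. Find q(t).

Write q(t) = at^3 + bt^2 + ct + d. Substituting each data point gives a linear system:
  8a + 4b + 2c + d = -7
  125a + 25b + 5c + d = -169
  512a + 64b + 8c + d = -799
  1331a + 121b + 11c + d = -2221
Solving the system yields a = -2, b = 4, c = -4, d = 1.
So q(t) = -2t^3 + 4t^2 - 4t + 1.
Check: q(11) = -2221. ✓

q(t) = -2t^3 + 4t^2 - 4t + 1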